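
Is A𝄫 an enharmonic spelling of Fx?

Yes

Abb is pitch class 7; F## is pitch class 7.
All spellings map to pitch class 7, so they are enharmonically equivalent.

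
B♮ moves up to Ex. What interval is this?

The letter names run B→E, a span of 3 letter steps, so the interval is some kind of fourth.
B to E## is 7 semitones. A perfect fourth is 5, so 7 makes it doubly augmented.

doubly augmented fourth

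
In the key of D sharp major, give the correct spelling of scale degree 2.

E#

The D# major scale runs D# E# F## G# A# B# C##.
Degree 2 is E#.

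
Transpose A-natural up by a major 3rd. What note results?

A up a major third is C#, so the target letter is C.
From A, a major third is 4 semitones up: C#.

C#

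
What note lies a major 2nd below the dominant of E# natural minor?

The dominant of E# natural minor is B#.
A major second (2 semitones) below B# lands on the letter A, giving A#.

A#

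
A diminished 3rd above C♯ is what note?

A third above C lands on the letter E.
A diminished third spans 2 semitones, so C# moves to pitch class 3. On the letter E that is Eb.

Eb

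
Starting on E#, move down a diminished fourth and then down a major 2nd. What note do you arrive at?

A##

A diminished fourth down from E# is B## (letter B, 4 semitones down).
A major second down from B## is A## (letter A, 2 semitones down).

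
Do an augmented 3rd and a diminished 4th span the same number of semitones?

No

An augmented third spans 5 semitones; a diminished fourth spans 4.
The spans differ, so they are not enharmonic equivalents.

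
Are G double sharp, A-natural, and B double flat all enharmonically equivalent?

Yes

G## = pitch class 9 and A = pitch class 9 and Bbb = pitch class 9 — the same pitch class, so they are enharmonic equivalents.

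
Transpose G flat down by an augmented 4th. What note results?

G down a perfect fourth is D, so the target letter is D.
From Gb, an augmented fourth is 6 semitones down: Dbb.

Dbb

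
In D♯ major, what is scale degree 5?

Degree 5 takes the letter 4 steps above D, which is A.
In major, degree 5 sits 7 semitones above the tonic. D# + 7 semitones is pitch class 10, spelled on A as A#.

A#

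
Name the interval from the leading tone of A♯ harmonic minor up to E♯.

minor sixth

The leading tone of A# harmonic minor is G##.
G## up to E#: letters G→E make it a sixth; 8 semitones makes it minor.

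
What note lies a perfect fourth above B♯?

B up a perfect fourth is E, so the target letter is E.
From B#, a perfect fourth is 5 semitones up: E#.

E#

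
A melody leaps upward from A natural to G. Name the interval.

The letter names run A→G, a span of 6 letter steps, so the interval is some kind of seventh.
A to G is 10 semitones. A major seventh is 11, so 10 makes it minor.

minor seventh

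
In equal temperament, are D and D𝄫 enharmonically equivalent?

D is pitch class 2; Dbb is pitch class 0.
The pitch classes differ (2 vs. 0), so they are not enharmonic equivalents.

No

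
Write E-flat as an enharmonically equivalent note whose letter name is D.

Eb is pitch class 3. The letter D alone is pitch class 2.
To reach pitch class 3 from D requires an offset of +1 semitone, i.e. sharp: D#.

D#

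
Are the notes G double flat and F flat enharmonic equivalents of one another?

No

Gbb is pitch class 5; Fb is pitch class 4.
The pitch classes differ (5 vs. 4), so they are not enharmonic equivalents.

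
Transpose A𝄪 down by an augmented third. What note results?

A down a major third is F, so the target letter is F.
From A##, an augmented third is 5 semitones down: F#.

F#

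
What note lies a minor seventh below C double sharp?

D##

C down a major seventh is Db, so the target letter is D.
From C##, a minor seventh is 10 semitones down: D##.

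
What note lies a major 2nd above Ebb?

Fb

A second above E lands on the letter F.
A major second spans 2 semitones, so Ebb moves to pitch class 4. On the letter F that is Fb.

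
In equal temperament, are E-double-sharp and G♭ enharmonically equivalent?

E## is pitch class 6; Gb is pitch class 6.
All spellings map to pitch class 6, so they are enharmonically equivalent.

Yes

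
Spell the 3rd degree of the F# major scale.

A#

Degree 3 takes the letter 2 steps above F, which is A.
In major, degree 3 sits 4 semitones above the tonic. F# + 4 semitones is pitch class 10, spelled on A as A#.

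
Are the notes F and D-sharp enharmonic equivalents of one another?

Two spellings are enharmonically equivalent only if they share a pitch class.
Here F → 5, D# → 3; 3 ≠ 5, so they are not.

No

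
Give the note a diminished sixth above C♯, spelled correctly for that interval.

A sixth above C lands on the letter A.
A diminished sixth spans 7 semitones, so C# moves to pitch class 8. On the letter A that is Ab.

Ab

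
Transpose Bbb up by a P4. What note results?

Ebb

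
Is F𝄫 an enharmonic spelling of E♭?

Fbb = pitch class 3 and Eb = pitch class 3 — the same pitch class, so they are enharmonic equivalents.

Yes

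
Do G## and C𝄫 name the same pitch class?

No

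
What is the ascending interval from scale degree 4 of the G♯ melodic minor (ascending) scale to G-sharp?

Scale degree 4 of G# melodic minor (ascending) is C#.
C# up to G#: letters C→G make it a fifth; 7 semitones makes it perfect.

perfect fifth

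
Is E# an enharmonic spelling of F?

Yes

E# = pitch class 5 and F = pitch class 5 — the same pitch class, so they are enharmonic equivalents.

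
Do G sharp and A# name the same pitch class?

G# is pitch class 8; A# is pitch class 10.
The pitch classes differ (8 vs. 10), so they are not enharmonic equivalents.

No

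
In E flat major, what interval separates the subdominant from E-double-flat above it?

diminished fifth

The subdominant of Eb major is Ab.
Ab up to Ebb: letters A→E make it a fifth; 6 semitones makes it diminished.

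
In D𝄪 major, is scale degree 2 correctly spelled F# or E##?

Each scale degree takes a distinct letter name. Degree 2 of a scale on D must use the letter E.
E## and F# are enharmonically the same pitch, but only E## uses the letter E, so it is the correct spelling here.

E##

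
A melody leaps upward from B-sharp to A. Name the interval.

diminished seventh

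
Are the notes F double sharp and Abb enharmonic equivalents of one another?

F## = pitch class 7 and Abb = pitch class 7 — the same pitch class, so they are enharmonic equivalents.

Yes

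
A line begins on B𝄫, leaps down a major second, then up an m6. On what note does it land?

Fbb

A major second down from Bbb is Abb (letter A, 2 semitones down).
A minor sixth up from Abb is Fbb (letter F, 8 semitones up).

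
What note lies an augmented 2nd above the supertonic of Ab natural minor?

The supertonic of Ab natural minor is Bb.
An augmented second (3 semitones) above Bb lands on the letter C, giving C#.

C#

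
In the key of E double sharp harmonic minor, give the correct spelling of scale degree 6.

C##

Degree 6 takes the letter 5 steps above E, which is C.
In harmonic minor, degree 6 sits 8 semitones above the tonic. E## + 8 semitones is pitch class 2, spelled on C as C##.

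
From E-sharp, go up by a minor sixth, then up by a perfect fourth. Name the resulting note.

F#

A minor sixth up from E# is C# (letter C, 8 semitones up).
A perfect fourth up from C# is F# (letter F, 5 semitones up).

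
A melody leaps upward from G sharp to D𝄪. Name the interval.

augmented fifth

The letter names run G→D, a span of 4 letter steps, so the interval is some kind of fifth.
G# to D## is 8 semitones. A perfect fifth is 7, so 8 makes it augmented.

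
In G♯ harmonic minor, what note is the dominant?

D#

Degree 5 takes the letter 4 steps above G, which is D.
In harmonic minor, degree 5 sits 7 semitones above the tonic. G# + 7 semitones is pitch class 3, spelled on D as D#.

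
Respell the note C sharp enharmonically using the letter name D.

Db

C# is pitch class 1. The letter D alone is pitch class 2.
To reach pitch class 1 from D requires an offset of -1 semitone, i.e. flat: Db.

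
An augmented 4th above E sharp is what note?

A##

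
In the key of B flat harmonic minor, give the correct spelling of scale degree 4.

Eb

Degree 4 takes the letter 3 steps above B, which is E.
In harmonic minor, degree 4 sits 5 semitones above the tonic. Bb + 5 semitones is pitch class 3, spelled on E as Eb.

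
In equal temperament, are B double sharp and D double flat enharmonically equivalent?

No

B## is pitch class 1; Dbb is pitch class 0.
The pitch classes differ (1 vs. 0), so they are not enharmonic equivalents.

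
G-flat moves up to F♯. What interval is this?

augmented seventh

The letter names run G→F, a span of 6 letter steps, so the interval is some kind of seventh.
Gb to F# is 12 semitones. A major seventh is 11, so 12 makes it augmented.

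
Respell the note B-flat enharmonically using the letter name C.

Cbb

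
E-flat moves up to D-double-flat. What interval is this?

diminished seventh

Counting letters E–F–G–A–B–C–D gives a seventh.
Eb→Dbb = 9 semitones, 2 narrower than the major seventh (11), so diminished.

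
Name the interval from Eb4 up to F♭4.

Counting letters E–F gives a second.
Eb→Fb = 1 semitone, 1 narrower than the major second (2), so minor.

minor second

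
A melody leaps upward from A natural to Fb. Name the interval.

diminished sixth

The letter names run A→F, a span of 5 letter steps, so the interval is some kind of sixth.
A to Fb is 7 semitones. A major sixth is 9, so 7 makes it diminished.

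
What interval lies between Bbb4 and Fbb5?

diminished fifth

The letter names run B→F, a span of 4 letter steps, so the interval is some kind of fifth.
Bbb to Fbb is 6 semitones. A perfect fifth is 7, so 6 makes it diminished.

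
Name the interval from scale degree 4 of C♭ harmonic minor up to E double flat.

Scale degree 4 of Cb harmonic minor is Fb.
Fb up to Ebb: letters F→E make it a seventh; 10 semitones makes it minor.

minor seventh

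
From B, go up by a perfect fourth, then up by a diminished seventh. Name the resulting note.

A perfect fourth up from B is E (letter E, 5 semitones up).
A diminished seventh up from E is Db (letter D, 9 semitones up).

Db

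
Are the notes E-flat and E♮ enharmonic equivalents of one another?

Eb is pitch class 3; E is pitch class 4.
The pitch classes differ (3 vs. 4), so they are not enharmonic equivalents.

No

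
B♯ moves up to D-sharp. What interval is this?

minor third

Counting letters B–C–D gives a third.
B#→D# = 3 semitones, 1 narrower than the major third (4), so minor.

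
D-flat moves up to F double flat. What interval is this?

diminished third

The letter names run D→F, a span of 2 letter steps, so the interval is some kind of third.
Db to Fbb is 2 semitones. A major third is 4, so 2 makes it diminished.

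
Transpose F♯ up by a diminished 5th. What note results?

C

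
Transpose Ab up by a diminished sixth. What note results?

A sixth above A lands on the letter F.
A diminished sixth spans 7 semitones, so Ab moves to pitch class 3. On the letter F that is Fbb.

Fbb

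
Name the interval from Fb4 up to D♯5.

Counting letters F–G–A–B–C–D gives a sixth.
Fb→D# = 11 semitones, 2 wider than the major sixth (9), so doubly augmented.

doubly augmented sixth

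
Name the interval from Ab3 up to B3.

The letter names run A→B, a span of 1 letter step, so the interval is some kind of second.
Ab to B is 3 semitones. A major second is 2, so 3 makes it augmented.

augmented second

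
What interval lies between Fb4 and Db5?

The letter names run F→D, a span of 5 letter steps, so the interval is some kind of sixth.
Fb to Db is 9 semitones. A major sixth is 9, so 9 makes it major.

major sixth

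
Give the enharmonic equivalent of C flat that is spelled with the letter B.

B

Plain B sits at the same pitch as Cb, so on the letter B the same pitch needs a natural: B.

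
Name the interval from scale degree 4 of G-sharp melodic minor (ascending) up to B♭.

Scale degree 4 of G# melodic minor (ascending) is C#.
C# up to Bb: letters C→B make it a seventh; 9 semitones makes it diminished.

diminished seventh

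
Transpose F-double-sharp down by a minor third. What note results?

A third below F lands on the letter D.
A minor third spans 3 semitones, so F## moves to pitch class 4. On the letter D that is D##.

D##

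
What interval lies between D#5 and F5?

diminished third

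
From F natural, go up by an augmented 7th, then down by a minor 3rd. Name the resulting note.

C##

An augmented seventh up from F is E# (letter E, 12 semitones up).
A minor third down from E# is C## (letter C, 3 semitones down).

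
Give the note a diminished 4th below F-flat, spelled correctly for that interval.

C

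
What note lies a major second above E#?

E up a major second is F#, so the target letter is F.
From E#, a major second is 2 semitones up: F##.

F##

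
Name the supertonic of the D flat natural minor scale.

The Db natural minor scale runs Db Eb Fb Gb Ab Bbb Cb.
Degree 2 is Eb.

Eb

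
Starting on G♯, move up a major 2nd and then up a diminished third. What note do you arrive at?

C

A major second up from G# is A# (letter A, 2 semitones up).
A diminished third up from A# is C (letter C, 2 semitones up).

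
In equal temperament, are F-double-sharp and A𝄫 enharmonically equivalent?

F## is pitch class 7; Abb is pitch class 7.
All spellings map to pitch class 7, so they are enharmonically equivalent.

Yes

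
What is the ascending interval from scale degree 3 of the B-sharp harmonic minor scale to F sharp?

Scale degree 3 of B# harmonic minor is D#.
D# up to F#: letters D→F make it a third; 3 semitones makes it minor.

minor third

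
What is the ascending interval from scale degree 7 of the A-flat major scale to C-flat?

Scale degree 7 of Ab major is G.
G up to Cb: letters G→C make it a fourth; 4 semitones makes it diminished.

diminished fourth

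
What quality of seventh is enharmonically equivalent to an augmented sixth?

minor

An augmented sixth spans 10 semitones.
A seventh spanning 10 semitones is minor (the major seventh is 11).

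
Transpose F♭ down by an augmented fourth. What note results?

A fourth below F lands on the letter C.
An augmented fourth spans 6 semitones, so Fb moves to pitch class 10. On the letter C that is Cbb.

Cbb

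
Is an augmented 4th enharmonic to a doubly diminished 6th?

Yes

An augmented fourth spans 6 semitones; a doubly diminished sixth spans 6.
They are enharmonically equivalent.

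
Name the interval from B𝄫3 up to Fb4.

The letter names run B→F, a span of 4 letter steps, so the interval is some kind of fifth.
Bbb to Fb is 7 semitones. A perfect fifth is 7, so 7 makes it perfect.

perfect fifth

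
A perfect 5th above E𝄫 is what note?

E up a perfect fifth is B, so the target letter is B.
From Ebb, a perfect fifth is 7 semitones up: Bbb.

Bbb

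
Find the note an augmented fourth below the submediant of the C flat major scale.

The submediant of Cb major is Ab.
An augmented fourth (6 semitones) below Ab lands on the letter E, giving Ebb.

Ebb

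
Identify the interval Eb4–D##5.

doubly augmented seventh

The letter names run E→D, a span of 6 letter steps, so the interval is some kind of seventh.
Eb to D## is 13 semitones. A major seventh is 11, so 13 makes it doubly augmented.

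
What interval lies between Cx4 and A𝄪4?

The letter names run C→A, a span of 5 letter steps, so the interval is some kind of sixth.
C## to A## is 9 semitones. A major sixth is 9, so 9 makes it major.

major sixth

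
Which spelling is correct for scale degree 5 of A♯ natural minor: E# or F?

Each scale degree takes a distinct letter name. Degree 5 of a scale on A must use the letter E.
E# and F are enharmonically the same pitch, but only E# uses the letter E, so it is the correct spelling here.

E#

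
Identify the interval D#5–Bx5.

augmented sixth

The letter names run D→B, a span of 5 letter steps, so the interval is some kind of sixth.
D# to B## is 10 semitones. A major sixth is 9, so 10 makes it augmented.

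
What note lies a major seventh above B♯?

A seventh above B lands on the letter A.
A major seventh spans 11 semitones, so B# moves to pitch class 11. On the letter A that is A##.

A##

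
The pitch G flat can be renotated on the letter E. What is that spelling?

Plain E sits 2 semitones below Gb, so on the letter E the same pitch needs a double sharp: E##.

E##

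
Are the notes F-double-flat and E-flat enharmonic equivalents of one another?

Yes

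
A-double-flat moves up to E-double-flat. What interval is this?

perfect fifth

The letter names run A→E, a span of 4 letter steps, so the interval is some kind of fifth.
Abb to Ebb is 7 semitones. A perfect fifth is 7, so 7 makes it perfect.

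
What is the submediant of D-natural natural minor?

Bb

The D natural minor scale runs D E F G A Bb C.
Degree 6 is Bb.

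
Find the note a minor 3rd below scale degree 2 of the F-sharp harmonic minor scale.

E#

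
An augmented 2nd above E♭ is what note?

F#

E up a major second is F#, so the target letter is F.
From Eb, an augmented second is 3 semitones up: F#.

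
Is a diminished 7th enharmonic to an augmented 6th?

No

A diminished seventh spans 9 semitones; an augmented sixth spans 10.
The spans differ, so they are not enharmonic equivalents.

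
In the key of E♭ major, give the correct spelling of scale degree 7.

Degree 7 takes the letter 6 steps above E, which is D.
In major, degree 7 sits 11 semitones above the tonic. Eb + 11 semitones is pitch class 2, spelled on D as D.

D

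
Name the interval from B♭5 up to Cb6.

The letter names run B→C, a span of 1 letter step, so the interval is some kind of second.
Bb to Cb is 1 semitone. A major second is 2, so 1 makes it minor.

minor second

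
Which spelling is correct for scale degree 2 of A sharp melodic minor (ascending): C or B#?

B#

Each scale degree takes a distinct letter name. Degree 2 of a scale on A must use the letter B.
B# and C are enharmonically the same pitch, but only B# uses the letter B, so it is the correct spelling here.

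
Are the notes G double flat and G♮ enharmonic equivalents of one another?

No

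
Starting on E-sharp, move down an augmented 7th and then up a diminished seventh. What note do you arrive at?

An augmented seventh down from E# is F (letter F, 12 semitones down).
A diminished seventh up from F is Ebb (letter E, 9 semitones up).

Ebb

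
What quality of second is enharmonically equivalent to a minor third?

A minor third spans 3 semitones.
A second spanning 3 semitones is augmented (the major second is 2).

augmented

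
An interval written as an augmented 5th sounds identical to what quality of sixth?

An augmented fifth spans 8 semitones.
A sixth spanning 8 semitones is minor (the major sixth is 9).

minor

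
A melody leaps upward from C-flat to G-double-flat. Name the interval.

diminished fifth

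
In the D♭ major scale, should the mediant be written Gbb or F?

F

Each scale degree takes a distinct letter name. Degree 3 of a scale on D must use the letter F.
F and Gbb are enharmonically the same pitch, but only F uses the letter F, so it is the correct spelling here.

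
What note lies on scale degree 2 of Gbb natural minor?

Degree 2 takes the letter 1 step above G, which is A.
In natural minor, degree 2 sits 2 semitones above the tonic. Gbb + 2 semitones is pitch class 7, spelled on A as Abb.

Abb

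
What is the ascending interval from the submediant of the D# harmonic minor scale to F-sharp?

perfect fifth

The submediant of D# harmonic minor is B.
B up to F#: letters B→F make it a fifth; 7 semitones makes it perfect.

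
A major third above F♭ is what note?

A third above F lands on the letter A.
A major third spans 4 semitones, so Fb moves to pitch class 8. On the letter A that is Ab.

Ab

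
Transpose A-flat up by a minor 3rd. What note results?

Cb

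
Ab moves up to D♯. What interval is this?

Counting letters A–B–C–D gives a fourth.
Ab→D# = 7 semitones, 2 wider than the perfect fourth (5), so doubly augmented.

doubly augmented fourth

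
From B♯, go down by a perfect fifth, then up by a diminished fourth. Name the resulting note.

A

A perfect fifth down from B# is E# (letter E, 7 semitones down).
A diminished fourth up from E# is A (letter A, 4 semitones up).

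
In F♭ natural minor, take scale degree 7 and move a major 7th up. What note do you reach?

Scale degree 7 of Fb natural minor is Ebb.
A major seventh (11 semitones) above Ebb lands on the letter D, giving Db.

Db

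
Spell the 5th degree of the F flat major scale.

Cb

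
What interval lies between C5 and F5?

perfect fourth

The letter names run C→F, a span of 3 letter steps, so the interval is some kind of fourth.
C to F is 5 semitones. A perfect fourth is 5, so 5 makes it perfect.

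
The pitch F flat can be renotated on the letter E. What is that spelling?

E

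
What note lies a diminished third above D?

A third above D lands on the letter F.
A diminished third spans 2 semitones, so D moves to pitch class 4. On the letter F that is Fb.

Fb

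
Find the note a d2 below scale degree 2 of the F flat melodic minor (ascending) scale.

F#

Scale degree 2 of Fb melodic minor (ascending) is Gb.
A diminished second (0 semitones) below Gb lands on the letter F, giving F#.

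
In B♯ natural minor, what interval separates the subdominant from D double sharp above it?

The subdominant of B# natural minor is E#.
E# up to D##: letters E→D make it a seventh; 11 semitones makes it major.

major seventh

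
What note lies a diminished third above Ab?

Cbb

A third above A lands on the letter C.
A diminished third spans 2 semitones, so Ab moves to pitch class 10. On the letter C that is Cbb.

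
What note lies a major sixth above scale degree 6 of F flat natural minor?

Scale degree 6 of Fb natural minor is Dbb.
A major sixth (9 semitones) above Dbb lands on the letter B, giving Bbb.

Bbb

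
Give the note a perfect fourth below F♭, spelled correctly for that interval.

A fourth below F lands on the letter C.
A perfect fourth spans 5 semitones, so Fb moves to pitch class 11. On the letter C that is Cb.

Cb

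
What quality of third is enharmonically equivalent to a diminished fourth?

major

A diminished fourth spans 4 semitones.
A third spanning 4 semitones is major (the major third is 4).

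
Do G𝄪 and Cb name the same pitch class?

No

Two spellings are enharmonically equivalent only if they share a pitch class.
Here G## → 9, Cb → 11; 9 ≠ 11, so they are not.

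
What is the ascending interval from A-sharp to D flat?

doubly diminished fourth

Counting letters A–B–C–D gives a fourth.
A#→Db = 3 semitones, 2 narrower than the perfect fourth (5), so doubly diminished.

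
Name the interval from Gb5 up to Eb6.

major sixth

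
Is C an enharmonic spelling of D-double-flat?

Yes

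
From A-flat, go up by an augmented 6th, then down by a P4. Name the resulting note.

C#

An augmented sixth up from Ab is F# (letter F, 10 semitones up).
A perfect fourth down from F# is C# (letter C, 5 semitones down).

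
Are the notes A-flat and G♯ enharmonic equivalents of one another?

Yes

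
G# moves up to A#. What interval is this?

major second

The letter names run G→A, a span of 1 letter step, so the interval is some kind of second.
G# to A# is 2 semitones. A major second is 2, so 2 makes it major.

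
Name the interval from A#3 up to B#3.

The letter names run A→B, a span of 1 letter step, so the interval is some kind of second.
A# to B# is 2 semitones. A major second is 2, so 2 makes it major.

major second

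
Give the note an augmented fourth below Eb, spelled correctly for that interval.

A fourth below E lands on the letter B.
An augmented fourth spans 6 semitones, so Eb moves to pitch class 9. On the letter B that is Bbb.

Bbb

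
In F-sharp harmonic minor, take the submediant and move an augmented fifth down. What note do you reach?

Gb

The submediant of F# harmonic minor is D.
An augmented fifth (8 semitones) below D lands on the letter G, giving Gb.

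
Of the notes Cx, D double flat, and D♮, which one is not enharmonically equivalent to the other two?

In 12-tone equal temperament, enharmonic equivalents share a pitch class. C## is pitch class 2; Dbb is pitch class 0; D is pitch class 2.
C## and D share pitch class 2, while Dbb is pitch class 0.

Dbb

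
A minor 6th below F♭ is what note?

F down a major sixth is Ab, so the target letter is A.
From Fb, a minor sixth is 8 semitones down: Ab.

Ab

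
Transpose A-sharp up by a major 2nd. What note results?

A second above A lands on the letter B.
A major second spans 2 semitones, so A# moves to pitch class 0. On the letter B that is B#.

B#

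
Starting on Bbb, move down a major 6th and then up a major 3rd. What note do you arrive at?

Fb

A major sixth down from Bbb is Dbb (letter D, 9 semitones down).
A major third up from Dbb is Fb (letter F, 4 semitones up).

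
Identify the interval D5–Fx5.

augmented third

The letter names run D→F, a span of 2 letter steps, so the interval is some kind of third.
D to F## is 5 semitones. A major third is 4, so 5 makes it augmented.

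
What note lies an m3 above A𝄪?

A third above A lands on the letter C.
A minor third spans 3 semitones, so A## moves to pitch class 2. On the letter C that is C##.

C##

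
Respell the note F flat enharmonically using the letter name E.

E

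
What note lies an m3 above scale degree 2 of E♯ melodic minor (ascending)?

Scale degree 2 of E# melodic minor (ascending) is F##.
A minor third (3 semitones) above F## lands on the letter A, giving A#.

A#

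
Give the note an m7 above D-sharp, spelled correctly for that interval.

C#

A seventh above D lands on the letter C.
A minor seventh spans 10 semitones, so D# moves to pitch class 1. On the letter C that is C#.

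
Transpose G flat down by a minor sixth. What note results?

Bb

G down a major sixth is Bb, so the target letter is B.
From Gb, a minor sixth is 8 semitones down: Bb.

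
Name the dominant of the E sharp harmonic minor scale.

The E# harmonic minor scale runs E# F## G# A# B# C# D##.
Degree 5 is B#.

B#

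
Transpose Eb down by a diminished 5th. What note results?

E down a perfect fifth is A, so the target letter is A.
From Eb, a diminished fifth is 6 semitones down: A.

A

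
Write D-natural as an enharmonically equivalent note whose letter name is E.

D is pitch class 2. The letter E alone is pitch class 4.
To reach pitch class 2 from E requires an offset of -2 semitones, i.e. double flat: Ebb.

Ebb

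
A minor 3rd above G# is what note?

B

G up a major third is B, so the target letter is B.
From G#, a minor third is 3 semitones up: B.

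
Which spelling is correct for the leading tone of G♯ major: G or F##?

Each scale degree takes a distinct letter name. Degree 7 of a scale on G must use the letter F.
F## and G are enharmonically the same pitch, but only F## uses the letter F, so it is the correct spelling here.

F##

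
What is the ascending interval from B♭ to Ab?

minor seventh

Counting letters B–C–D–E–F–G–A gives a seventh.
Bb→Ab = 10 semitones, 1 narrower than the major seventh (11), so minor.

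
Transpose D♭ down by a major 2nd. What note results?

Cb

A second below D lands on the letter C.
A major second spans 2 semitones, so Db moves to pitch class 11. On the letter C that is Cb.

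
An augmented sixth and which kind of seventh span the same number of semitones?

minor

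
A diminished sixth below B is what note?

D##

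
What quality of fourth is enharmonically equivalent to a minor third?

A minor third spans 3 semitones.
A fourth spanning 3 semitones is doubly diminished (the perfect fourth is 5).

doubly diminished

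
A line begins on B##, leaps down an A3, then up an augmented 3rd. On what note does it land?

An augmented third down from B## is G# (letter G, 5 semitones down).
An augmented third up from G# is B## (letter B, 5 semitones up).

B##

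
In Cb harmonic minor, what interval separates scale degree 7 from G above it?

major sixth

Scale degree 7 of Cb harmonic minor is Bb.
Bb up to G: letters B→G make it a sixth; 9 semitones makes it major.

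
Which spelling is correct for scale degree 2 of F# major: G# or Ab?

Each scale degree takes a distinct letter name. Degree 2 of a scale on F must use the letter G.
G# and Ab are enharmonically the same pitch, but only G# uses the letter G, so it is the correct spelling here.

G#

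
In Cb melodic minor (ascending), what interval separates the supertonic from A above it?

augmented fifth

The supertonic of Cb melodic minor (ascending) is Db.
Db up to A: letters D→A make it a fifth; 8 semitones makes it augmented.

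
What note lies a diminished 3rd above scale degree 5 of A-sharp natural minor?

Scale degree 5 of A# natural minor is E#.
A diminished third (2 semitones) above E# lands on the letter G, giving G.

G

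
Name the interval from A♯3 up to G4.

diminished seventh

Counting letters A–B–C–D–E–F–G gives a seventh.
A#→G = 9 semitones, 2 narrower than the major seventh (11), so diminished.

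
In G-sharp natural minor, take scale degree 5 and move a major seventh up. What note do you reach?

C##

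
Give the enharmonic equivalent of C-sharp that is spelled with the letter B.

B##

C# is pitch class 1. The letter B alone is pitch class 11.
To reach pitch class 1 from B requires an offset of +2 semitones, i.e. double sharp: B##.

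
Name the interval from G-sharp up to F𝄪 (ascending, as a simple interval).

Counting letters G–A–B–C–D–E–F gives a seventh.
G#→F## = 11 semitones, exactly the major seventh.

major seventh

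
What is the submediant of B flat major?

Degree 6 takes the letter 5 steps above B, which is G.
In major, degree 6 sits 9 semitones above the tonic. Bb + 9 semitones is pitch class 7, spelled on G as G.

G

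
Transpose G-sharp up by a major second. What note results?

A#

A second above G lands on the letter A.
A major second spans 2 semitones, so G# moves to pitch class 10. On the letter A that is A#.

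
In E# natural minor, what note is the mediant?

Degree 3 takes the letter 2 steps above E, which is G.
In natural minor, degree 3 sits 3 semitones above the tonic. E# + 3 semitones is pitch class 8, spelled on G as G#.

G#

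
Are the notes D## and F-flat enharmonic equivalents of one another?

Yes

D## is pitch class 4; Fb is pitch class 4.
All spellings map to pitch class 4, so they are enharmonically equivalent.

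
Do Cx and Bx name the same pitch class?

C## is pitch class 2; B## is pitch class 1.
The pitch classes differ (2 vs. 1), so they are not enharmonic equivalents.

No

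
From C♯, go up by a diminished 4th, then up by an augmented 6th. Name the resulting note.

A diminished fourth up from C# is F (letter F, 4 semitones up).
An augmented sixth up from F is D# (letter D, 10 semitones up).

D#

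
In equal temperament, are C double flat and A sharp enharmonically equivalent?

Cbb = pitch class 10 and A# = pitch class 10 — the same pitch class, so they are enharmonic equivalents.

Yes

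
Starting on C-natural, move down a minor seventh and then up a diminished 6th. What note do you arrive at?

A minor seventh down from C is D (letter D, 10 semitones down).
A diminished sixth up from D is Bbb (letter B, 7 semitones up).

Bbb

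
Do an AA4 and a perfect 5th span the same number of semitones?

A doubly augmented fourth spans 7 semitones; a perfect fifth spans 7.
They are enharmonically equivalent.

Yes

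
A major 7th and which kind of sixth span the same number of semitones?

doubly augmented

A major seventh spans 11 semitones.
A sixth spanning 11 semitones is doubly augmented (the major sixth is 9).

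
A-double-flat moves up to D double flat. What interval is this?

The letter names run A→D, a span of 3 letter steps, so the interval is some kind of fourth.
Abb to Dbb is 5 semitones. A perfect fourth is 5, so 5 makes it perfect.

perfect fourth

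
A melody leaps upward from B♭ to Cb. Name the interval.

The letter names run B→C, a span of 1 letter step, so the interval is some kind of second.
Bb to Cb is 1 semitone. A major second is 2, so 1 makes it minor.

minor second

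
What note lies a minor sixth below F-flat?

A sixth below F lands on the letter A.
A minor sixth spans 8 semitones, so Fb moves to pitch class 8. On the letter A that is Ab.

Ab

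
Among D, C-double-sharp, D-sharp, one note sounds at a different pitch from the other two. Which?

D#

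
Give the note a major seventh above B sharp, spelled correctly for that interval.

A seventh above B lands on the letter A.
A major seventh spans 11 semitones, so B# moves to pitch class 11. On the letter A that is A##.

A##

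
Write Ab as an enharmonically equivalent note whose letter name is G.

G#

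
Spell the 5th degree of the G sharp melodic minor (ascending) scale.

D#

The G# melodic minor (ascending) scale runs G# A# B C# D# E# F##.
Degree 5 is D#.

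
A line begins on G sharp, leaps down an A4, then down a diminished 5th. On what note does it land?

An augmented fourth down from G# is D (letter D, 6 semitones down).
A diminished fifth down from D is G# (letter G, 6 semitones down).

G#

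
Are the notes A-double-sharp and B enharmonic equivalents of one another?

Yes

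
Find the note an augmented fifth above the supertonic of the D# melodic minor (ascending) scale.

B##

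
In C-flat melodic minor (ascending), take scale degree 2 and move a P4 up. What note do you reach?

Scale degree 2 of Cb melodic minor (ascending) is Db.
A perfect fourth (5 semitones) above Db lands on the letter G, giving Gb.

Gb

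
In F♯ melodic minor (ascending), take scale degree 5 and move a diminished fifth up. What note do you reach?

Scale degree 5 of F# melodic minor (ascending) is C#.
A diminished fifth (6 semitones) above C# lands on the letter G, giving G.

G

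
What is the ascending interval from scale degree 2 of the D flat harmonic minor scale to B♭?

perfect fifth

Scale degree 2 of Db harmonic minor is Eb.
Eb up to Bb: letters E→B make it a fifth; 7 semitones makes it perfect.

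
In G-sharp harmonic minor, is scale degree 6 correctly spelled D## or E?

Each scale degree takes a distinct letter name. Degree 6 of a scale on G must use the letter E.
E and D## are enharmonically the same pitch, but only E uses the letter E, so it is the correct spelling here.

E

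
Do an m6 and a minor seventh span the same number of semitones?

A minor sixth spans 8 semitones; a minor seventh spans 10.
The spans differ, so they are not enharmonic equivalents.

No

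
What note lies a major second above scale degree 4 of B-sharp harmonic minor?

Scale degree 4 of B# harmonic minor is E#.
A major second (2 semitones) above E# lands on the letter F, giving F##.

F##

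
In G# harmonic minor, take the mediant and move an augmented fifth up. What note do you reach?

The mediant of G# harmonic minor is B.
An augmented fifth (8 semitones) above B lands on the letter F, giving F##.

F##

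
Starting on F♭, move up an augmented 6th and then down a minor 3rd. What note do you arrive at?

B

An augmented sixth up from Fb is D (letter D, 10 semitones up).
A minor third down from D is B (letter B, 3 semitones down).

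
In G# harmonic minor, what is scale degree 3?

Degree 3 takes the letter 2 steps above G, which is B.
In harmonic minor, degree 3 sits 3 semitones above the tonic. G# + 3 semitones is pitch class 11, spelled on B as B.

B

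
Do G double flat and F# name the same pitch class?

Two spellings are enharmonically equivalent only if they share a pitch class.
Here Gbb → 5, F# → 6; 5 ≠ 6, so they are not.

No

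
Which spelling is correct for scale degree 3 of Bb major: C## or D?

D

Each scale degree takes a distinct letter name. Degree 3 of a scale on B must use the letter D.
D and C## are enharmonically the same pitch, but only D uses the letter D, so it is the correct spelling here.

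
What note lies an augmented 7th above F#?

E##

F up a major seventh is E, so the target letter is E.
From F#, an augmented seventh is 12 semitones up: E##.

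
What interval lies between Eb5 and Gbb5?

diminished third

Counting letters E–F–G gives a third.
Eb→Gbb = 2 semitones, 2 narrower than the major third (4), so diminished.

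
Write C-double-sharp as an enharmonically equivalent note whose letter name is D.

D

C## is pitch class 2. The letter D alone is pitch class 2.
Pitch class 2 on D needs no accidental: D.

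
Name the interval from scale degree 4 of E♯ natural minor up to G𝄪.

Scale degree 4 of E# natural minor is A#.
A# up to G##: letters A→G make it a seventh; 11 semitones makes it major.

major seventh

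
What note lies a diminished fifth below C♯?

F##

C down a perfect fifth is F, so the target letter is F.
From C#, a diminished fifth is 6 semitones down: F##.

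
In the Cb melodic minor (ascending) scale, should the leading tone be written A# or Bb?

Bb

Each scale degree takes a distinct letter name. Degree 7 of a scale on C must use the letter B.
Bb and A# are enharmonically the same pitch, but only Bb uses the letter B, so it is the correct spelling here.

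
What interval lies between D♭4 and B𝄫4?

The letter names run D→B, a span of 5 letter steps, so the interval is some kind of sixth.
Db to Bbb is 8 semitones. A major sixth is 9, so 8 makes it minor.

minor sixth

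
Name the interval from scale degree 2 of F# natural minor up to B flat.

diminished third

Scale degree 2 of F# natural minor is G#.
G# up to Bb: letters G→B make it a third; 2 semitones makes it diminished.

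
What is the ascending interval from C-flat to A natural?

augmented sixth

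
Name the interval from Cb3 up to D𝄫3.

Counting letters C–D gives a second.
Cb→Dbb = 1 semitone, 1 narrower than the major second (2), so minor.

minor second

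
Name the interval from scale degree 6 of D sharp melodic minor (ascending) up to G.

diminished sixth

Scale degree 6 of D# melodic minor (ascending) is B#.
B# up to G: letters B→G make it a sixth; 7 semitones makes it diminished.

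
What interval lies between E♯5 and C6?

The letter names run E→C, a span of 5 letter steps, so the interval is some kind of sixth.
E# to C is 7 semitones. A major sixth is 9, so 7 makes it diminished.

diminished sixth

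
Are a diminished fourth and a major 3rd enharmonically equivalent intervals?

Yes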